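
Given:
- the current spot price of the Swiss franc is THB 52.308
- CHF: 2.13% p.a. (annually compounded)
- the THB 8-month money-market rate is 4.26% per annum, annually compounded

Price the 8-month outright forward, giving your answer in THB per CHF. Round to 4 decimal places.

53.0328

T = 8/12 years.
Growth of 1 THB over T: (1 + 0.0426)^(8/12) = 1.02820209.
CHF accumulates by (1 + 0.0213)^(8/12) = 1.01415006.
CIP: F = S · (grow THB)/(grow CHF) = 52.308 × 1.02820209/1.01415006 = 53.032778 THB per CHF.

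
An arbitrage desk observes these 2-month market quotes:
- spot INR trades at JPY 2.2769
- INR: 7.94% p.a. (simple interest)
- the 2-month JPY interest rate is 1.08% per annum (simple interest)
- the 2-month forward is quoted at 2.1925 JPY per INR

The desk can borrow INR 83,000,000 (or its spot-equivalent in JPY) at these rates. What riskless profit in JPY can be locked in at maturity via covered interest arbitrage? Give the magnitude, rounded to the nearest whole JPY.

JPY 4,937,200

T = 2/12 years.
Invest the INR and cover forward: 83,000,000 × 1.01323333333 × 2.1925 = JPY 184,385,668.92.
Convert at spot and invest in JPY: 83,000,000 × 2.2769 × 1.001800 = JPY 189,322,868.86.
The quoted forward undervalues INR, so borrow INR, convert to JPY at spot, deposit the JPY at 1.08%, and buy INR forward at 2.1925 to cover the loan.
Profit = 189,322,868.86 − 184,385,668.92 = JPY 4,937,200.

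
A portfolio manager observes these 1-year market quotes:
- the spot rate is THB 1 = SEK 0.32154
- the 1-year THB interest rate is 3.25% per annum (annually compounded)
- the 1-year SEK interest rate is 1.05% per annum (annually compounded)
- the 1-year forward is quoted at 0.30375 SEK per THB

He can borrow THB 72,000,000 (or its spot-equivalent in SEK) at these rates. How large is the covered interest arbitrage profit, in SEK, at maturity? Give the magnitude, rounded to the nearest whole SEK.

T = 1 year.
Route A — deposit THB, sell forward: 72,000,000 × 1.032500 × 0.30375 = SEK 22,580,775.00.
Route B — convert at spot, deposit SEK: 72,000,000 × 0.32154 × 1.010500 = SEK 23,393,964.24.
The quoted forward undervalues THB, so borrow THB, convert to SEK at spot, deposit the SEK at 1.05%, and buy THB forward at 0.30375 to cover the loan.
The gap between the two covered legs is SEK 813,189.

SEK 813,189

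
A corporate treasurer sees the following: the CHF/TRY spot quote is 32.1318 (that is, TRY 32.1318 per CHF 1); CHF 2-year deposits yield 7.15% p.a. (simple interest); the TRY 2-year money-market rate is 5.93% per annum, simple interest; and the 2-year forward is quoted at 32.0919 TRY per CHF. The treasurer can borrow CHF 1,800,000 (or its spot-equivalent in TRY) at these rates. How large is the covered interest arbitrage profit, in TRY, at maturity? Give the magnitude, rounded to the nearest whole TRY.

T = 2 years.
Keep in CHF, deliver into the forward: 1,800,000·1.143000·32.0919 = TRY 66,025,875.06.
Swap to TRY now, deposit: 1,800,000·32.1318·1.118600 = TRY 64,696,736.66.
The quoted forward overvalues CHF, so borrow TRY, buy CHF at spot, deposit the CHF at 7.15%, and sell the proceeds forward at 32.0919.
The gap between the two covered legs is TRY 1,329,138.

TRY 1,329,138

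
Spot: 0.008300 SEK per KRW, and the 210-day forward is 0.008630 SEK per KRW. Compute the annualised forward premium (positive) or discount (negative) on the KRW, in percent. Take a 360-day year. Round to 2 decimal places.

+6.82%

T = 210/360 years.
Period premium: (0.008630 − 0.0083)/0.0083 = 0.0397590.
Per annum: 0.0397590 / (210/360) = 0.068158 = 6.82%.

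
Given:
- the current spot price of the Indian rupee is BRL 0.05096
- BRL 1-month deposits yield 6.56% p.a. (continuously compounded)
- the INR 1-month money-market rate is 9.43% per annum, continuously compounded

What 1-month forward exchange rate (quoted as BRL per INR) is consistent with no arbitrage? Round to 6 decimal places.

0.050838

T = 1/12 years.
Growth of 1 BRL over T: e^(0.0656×1/12) = 1.0054816.
Growth of 1 INR over T: e^(0.0943×1/12) = 1.0078893.
Forward (BRL per INR) = 0.05096 × 1.0054816 / 1.0078893 = 0.05083826.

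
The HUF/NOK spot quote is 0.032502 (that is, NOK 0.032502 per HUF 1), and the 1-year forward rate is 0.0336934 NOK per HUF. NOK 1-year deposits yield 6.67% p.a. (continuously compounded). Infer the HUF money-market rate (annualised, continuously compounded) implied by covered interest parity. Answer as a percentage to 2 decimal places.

T = 1 year.
CIP gives F = S · g_NOK/g_HUF, so g_NOK/g_HUF = 0.0336934/0.032502 = 1.0366562.
The NOK side grows by e^(0.0667×1) = 1.0689747.
That pins the HUF growth at 1.0311757.
r = ln(1.0311757)/1 = 0.030700 → 3.07%.

3.07%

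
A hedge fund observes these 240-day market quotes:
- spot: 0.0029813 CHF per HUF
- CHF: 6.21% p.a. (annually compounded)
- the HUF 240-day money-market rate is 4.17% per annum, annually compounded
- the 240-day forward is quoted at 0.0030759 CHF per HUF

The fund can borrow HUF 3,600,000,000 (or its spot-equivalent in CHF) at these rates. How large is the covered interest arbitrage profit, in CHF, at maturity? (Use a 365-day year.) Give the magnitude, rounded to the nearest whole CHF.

CHF 208,340

T = 240/365 years.
Route A — deposit HUF, sell forward: 3,600,000,000 × 1.0272269605 × 0.0030759 = CHF 11,374,730.67.
Route B — convert at spot, deposit CHF: 3,600,000,000 × 0.0029813 × 1.0404103224 = CHF 11,166,391.06.
The quoted forward overvalues HUF, so borrow CHF, buy HUF at spot, deposit the HUF at 4.17%, and sell the proceeds forward at 0.0030759.
Profit = 11,374,730.67 − 11,166,391.06 = CHF 208,340.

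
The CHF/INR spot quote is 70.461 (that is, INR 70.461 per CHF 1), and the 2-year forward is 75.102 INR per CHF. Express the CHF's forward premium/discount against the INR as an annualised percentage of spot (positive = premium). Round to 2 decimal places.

+3.29%

T = 2 years.
(F − S)/S = (75.102 − 70.461)/70.461 = 0.0658662.
×(1/T) gives 3.29% p.a.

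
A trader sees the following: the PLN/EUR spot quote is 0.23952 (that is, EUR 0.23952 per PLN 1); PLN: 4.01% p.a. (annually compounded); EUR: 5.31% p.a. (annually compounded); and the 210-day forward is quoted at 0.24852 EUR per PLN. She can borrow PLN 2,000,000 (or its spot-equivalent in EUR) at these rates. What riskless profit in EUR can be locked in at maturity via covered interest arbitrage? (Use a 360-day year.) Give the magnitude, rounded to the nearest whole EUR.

T = 210/360 years.
Route A — deposit PLN, sell forward: 2,000,000 × 1.02319986 × 0.24852 = EUR 508,571.26.
Route B — convert at spot, deposit EUR: 2,000,000 × 0.23952 × 1.03064067 = EUR 493,718.11.
The quoted forward overvalues PLN, so borrow EUR, buy PLN at spot, deposit the PLN at 4.01%, and sell the proceeds forward at 0.24852.
The gap between the two covered legs is EUR 14,853.

EUR 14,853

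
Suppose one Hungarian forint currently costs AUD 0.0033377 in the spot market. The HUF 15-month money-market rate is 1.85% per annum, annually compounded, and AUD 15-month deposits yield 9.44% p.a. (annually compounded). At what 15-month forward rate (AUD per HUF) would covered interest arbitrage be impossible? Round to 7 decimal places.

0.0036515

T = 15/12 years.
Growth of 1 AUD over T: (1 + 0.0944)^(15/12) = 1.1193608.
HUF accumulates by (1 + 0.0185)^(15/12) = 1.0231782.
Forward (AUD per HUF) = 0.0033377 × 1.1193608 / 1.0231782 = 0.003651456.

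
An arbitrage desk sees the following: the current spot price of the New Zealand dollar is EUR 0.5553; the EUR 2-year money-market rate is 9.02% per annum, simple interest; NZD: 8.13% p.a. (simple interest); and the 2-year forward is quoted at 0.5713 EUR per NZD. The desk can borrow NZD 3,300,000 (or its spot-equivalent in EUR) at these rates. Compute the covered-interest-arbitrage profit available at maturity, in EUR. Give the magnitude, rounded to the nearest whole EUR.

T = 2 years.
Route A — deposit NZD, sell forward: 3,300,000 × 1.162600 × 0.5713 = EUR 2,191,838.15.
Route B — convert at spot, deposit EUR: 3,300,000 × 0.5553 × 1.180400 = EUR 2,163,071.20.
The quoted forward overvalues NZD, so borrow EUR, buy NZD at spot, deposit the NZD at 8.13%, and sell the proceeds forward at 0.5713.
Arbitrage profit = |2,191,838.15 − 2,163,071.20| = EUR 28,767.

EUR 28,767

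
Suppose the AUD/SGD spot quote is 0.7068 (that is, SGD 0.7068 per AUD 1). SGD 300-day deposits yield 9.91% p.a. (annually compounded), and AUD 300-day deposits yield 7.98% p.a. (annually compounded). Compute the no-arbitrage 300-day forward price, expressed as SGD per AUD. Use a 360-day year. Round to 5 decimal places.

0.71731

T = 300/360 years.
Growth of 1 SGD over T: (1 + 0.0991)^(300/360) = 1.0819263.
AUD accumulates by (1 + 0.0798)^(300/360) = 1.0660709.
CIP: F = S · (grow SGD)/(grow AUD) = 0.7068 × 1.0819263/1.0660709 = 0.7173121 SGD per AUD.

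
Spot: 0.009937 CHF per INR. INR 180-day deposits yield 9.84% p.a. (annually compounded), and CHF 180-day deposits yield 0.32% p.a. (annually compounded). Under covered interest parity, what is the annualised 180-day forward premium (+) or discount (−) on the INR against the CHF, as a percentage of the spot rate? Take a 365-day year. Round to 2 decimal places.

T = 180/365 years.
No-arbitrage forward: 0.009937 × 1.0015768 / 1.0473723 = 0.009502513 CHF/INR.
(F − S)/S ÷ T = (0.009502513 − 0.009937)/0.009937/(180/365) = -0.088663 → -8.87%.

-8.87%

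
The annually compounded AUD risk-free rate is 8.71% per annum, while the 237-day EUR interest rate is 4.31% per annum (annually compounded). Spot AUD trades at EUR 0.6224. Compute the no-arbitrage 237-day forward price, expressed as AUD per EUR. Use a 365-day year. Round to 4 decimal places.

1.6504

T = 237/365 years.
EUR accumulates by (1 + 0.0431)^(237/365) = 1.027778.
Growth of 1 AUD over T: (1 + 0.0871)^(237/365) = 1.0557238.
So F = 0.6224 × 1.027778 / 1.0557238 = 0.6059246 (EUR/AUD).
Quoted the other way: 1/0.6059246 = 1.6504 AUD per EUR.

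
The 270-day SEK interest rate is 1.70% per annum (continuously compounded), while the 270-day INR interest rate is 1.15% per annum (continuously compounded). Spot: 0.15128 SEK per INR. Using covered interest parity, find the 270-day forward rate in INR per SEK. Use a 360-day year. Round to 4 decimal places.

6.5830

T = 270/360 years.
Growth of 1 SEK over T: e^(0.0170×270/360) = 1.0128316.
INR accumulates by e^(0.0115×270/360) = 1.0086623.
Forward (SEK per INR) = 0.15128 × 1.0128316 / 1.0086623 = 0.1519053.
Quoted the other way: 1/0.1519053 = 6.5830 INR per SEK.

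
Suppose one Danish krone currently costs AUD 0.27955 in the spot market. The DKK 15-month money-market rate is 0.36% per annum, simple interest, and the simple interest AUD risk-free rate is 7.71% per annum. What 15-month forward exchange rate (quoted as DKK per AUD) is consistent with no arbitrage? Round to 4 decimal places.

T = 15/12 years.
AUD accumulates by 1 + 0.0771×15/12 = 1.096375.
Growth of 1 DKK over T: 1 + 0.0036×15/12 = 1.004500.
CIP: F = S · (grow AUD)/(grow DKK) = 0.27955 × 1.096375/1.004500 = 0.3051186 AUD per DKK.
Quoted the other way: 1/0.3051186 = 3.2774 DKK per AUD.

3.2774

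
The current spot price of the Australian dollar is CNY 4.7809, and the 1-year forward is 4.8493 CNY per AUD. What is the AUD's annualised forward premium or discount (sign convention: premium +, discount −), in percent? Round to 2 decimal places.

+1.43%

T = 1 year.
Period premium: (4.8493 − 4.7809)/4.7809 = 0.0143069.
Per annum: 0.0143069 / 1 = 0.014307 = 1.43%.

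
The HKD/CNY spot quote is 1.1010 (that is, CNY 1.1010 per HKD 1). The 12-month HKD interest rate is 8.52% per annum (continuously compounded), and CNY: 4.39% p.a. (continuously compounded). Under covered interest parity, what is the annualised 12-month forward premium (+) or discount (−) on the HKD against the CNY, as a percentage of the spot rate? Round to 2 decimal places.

-4.05%

T = 1 year.
CIP forward (CNY per HKD) = 1.101 × 1.0448779/1.0889348 = 1.0564550.
Annualised premium = (F − S)/S × (1/T) = (1.0564550 − 1.101)/1.101 ÷ 1 = -4.05%.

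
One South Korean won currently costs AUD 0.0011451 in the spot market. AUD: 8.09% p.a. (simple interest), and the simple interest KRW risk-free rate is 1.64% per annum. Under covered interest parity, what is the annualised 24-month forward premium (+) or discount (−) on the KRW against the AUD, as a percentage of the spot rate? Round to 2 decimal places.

+6.25%

T = 2 years.
No-arbitrage forward: 0.0011451 × 1.161800 / 1.032800 = 0.0012881266 AUD/KRW.
Annualised premium = (F − S)/S × (1/T) = (0.0012881266 − 0.0011451)/0.0011451 ÷ 2 = 6.25%.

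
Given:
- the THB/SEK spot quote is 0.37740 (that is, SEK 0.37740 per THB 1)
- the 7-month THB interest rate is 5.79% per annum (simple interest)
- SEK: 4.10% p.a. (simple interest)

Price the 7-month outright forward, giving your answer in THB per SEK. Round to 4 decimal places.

T = 7/12 years.
SEK growth factor: 1 + 0.0410×7/12 = 1.0239167.
THB accumulates by 1 + 0.0579×7/12 = 1.033775.
So F = 0.3774 × 1.0239167 / 1.033775 = 0.3738010 (SEK/THB).
Quoted the other way: 1/0.3738010 = 2.6752 THB per SEK.

2.6752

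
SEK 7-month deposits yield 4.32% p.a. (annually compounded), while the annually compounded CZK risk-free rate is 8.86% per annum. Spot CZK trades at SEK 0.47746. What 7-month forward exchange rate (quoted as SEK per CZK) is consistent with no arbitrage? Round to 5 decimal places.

T = 7/12 years.
Growth of 1 SEK over T: (1 + 0.0432)^(7/12) = 1.0249777.
Growth of 1 CZK over T: (1 + 0.0886)^(7/12) = 1.0507672.
So F = 0.47746 × 1.0249777 / 1.0507672 = 0.4657415 (SEK/CZK).

0.46574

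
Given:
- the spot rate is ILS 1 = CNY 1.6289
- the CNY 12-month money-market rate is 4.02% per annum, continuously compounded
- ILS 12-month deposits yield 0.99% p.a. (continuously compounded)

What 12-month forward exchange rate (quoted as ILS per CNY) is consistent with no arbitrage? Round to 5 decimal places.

T = 1 year.
CNY accumulates by e^(0.0402×1) = 1.041019.
ILS accumulates by e^(0.0099×1) = 1.0099492.
CIP: F = S · (grow CNY)/(grow ILS) = 1.6289 × 1.041019/1.0099492 = 1.679011 CNY per ILS.
Quoted the other way: 1/1.679011 = 0.59559 ILS per CNY.

0.59559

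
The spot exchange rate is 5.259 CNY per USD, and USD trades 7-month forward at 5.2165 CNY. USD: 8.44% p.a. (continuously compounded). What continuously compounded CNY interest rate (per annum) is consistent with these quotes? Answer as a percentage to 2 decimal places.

T = 7/12 years.
CIP gives F = S · g_CNY/g_USD, so g_CNY/g_USD = 5.2165/5.259 = 0.9919186.
USD growth factor: e^(0.0844×7/12) = 1.0504654.
So the CNY growth factor = 1.0419762.
r = ln(1.0419762)/(7/12) = 0.070490 → 7.05%.

7.05%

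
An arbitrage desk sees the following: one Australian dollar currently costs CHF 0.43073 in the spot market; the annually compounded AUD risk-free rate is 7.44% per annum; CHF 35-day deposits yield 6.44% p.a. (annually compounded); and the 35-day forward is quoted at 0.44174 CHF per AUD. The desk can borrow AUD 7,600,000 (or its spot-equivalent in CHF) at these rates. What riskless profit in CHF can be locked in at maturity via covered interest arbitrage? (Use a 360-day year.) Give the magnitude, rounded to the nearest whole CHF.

CHF 87,257

T = 35/360 years.
Invest the AUD and cover forward: 7,600,000 × 1.007001292 × 0.44174 = CHF 3,380,728.91.
Convert at spot and invest in CHF: 7,600,000 × 0.43073 × 1.006086208 = CHF 3,293,471.49.
The quoted forward overvalues AUD, so borrow CHF, buy AUD at spot, deposit the AUD at 7.44%, and sell the proceeds forward at 0.44174.
Arbitrage profit = |3,380,728.91 − 3,293,471.49| = CHF 87,257.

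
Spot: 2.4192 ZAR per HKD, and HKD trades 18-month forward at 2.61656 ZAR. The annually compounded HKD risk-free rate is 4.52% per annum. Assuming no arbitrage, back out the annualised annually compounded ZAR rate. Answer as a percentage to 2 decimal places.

10.13%

T = 18/12 years.
CIP gives F = S · g_ZAR/g_HKD, so g_ZAR/g_HKD = 2.61656/2.4192 = 1.0815807.
HKD growth factor: (1 + 0.0452)^(18/12) = 1.0685605.
Hence g_ZAR = 1.1557344.
Annualise: 1.1557344^(12/18) − 1 = 0.101299 = 10.13%.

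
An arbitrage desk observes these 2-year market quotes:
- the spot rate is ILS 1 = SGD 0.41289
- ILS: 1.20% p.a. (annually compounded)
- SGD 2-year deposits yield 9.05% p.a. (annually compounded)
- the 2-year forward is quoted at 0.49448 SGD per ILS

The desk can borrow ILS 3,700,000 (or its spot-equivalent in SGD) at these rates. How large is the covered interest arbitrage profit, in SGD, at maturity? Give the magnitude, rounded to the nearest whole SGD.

SGD 57,032

T = 2 years.
Route A — deposit ILS, sell forward: 3,700,000 × 1.024144 × 0.49448 = SGD 1,873,749.28.
Route B — convert at spot, deposit SGD: 3,700,000 × 0.41289 × 1.18919025 = SGD 1,816,717.62.
The quoted forward overvalues ILS, so borrow SGD, buy ILS at spot, deposit the ILS at 1.20%, and sell the proceeds forward at 0.49448.
Arbitrage profit = |1,873,749.28 − 1,816,717.62| = SGD 57,032.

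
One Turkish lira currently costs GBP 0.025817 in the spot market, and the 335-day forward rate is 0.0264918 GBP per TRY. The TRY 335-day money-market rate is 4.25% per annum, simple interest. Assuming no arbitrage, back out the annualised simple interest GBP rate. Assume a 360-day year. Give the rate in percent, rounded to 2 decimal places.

7.17%

T = 335/360 years.
F/S = 0.0264918/0.025817 = 1.0261378 = (growth of GBP) / (growth of TRY).
The TRY side grows by 1 + 0.0425×335/360 = 1.0395486.
Hence g_GBP = 1.0667201.
r = (1.0667201 − 1)/(335/360) = 0.071699 → 7.17%.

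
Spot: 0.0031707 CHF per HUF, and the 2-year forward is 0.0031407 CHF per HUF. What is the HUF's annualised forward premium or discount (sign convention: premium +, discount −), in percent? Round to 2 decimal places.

-0.47%

T = 2 years.
(F − S)/S = (0.0031407 − 0.0031707)/0.0031707 = -0.0094616.
Per annum: -0.0094616 / 2 = -0.004731 = -0.47%.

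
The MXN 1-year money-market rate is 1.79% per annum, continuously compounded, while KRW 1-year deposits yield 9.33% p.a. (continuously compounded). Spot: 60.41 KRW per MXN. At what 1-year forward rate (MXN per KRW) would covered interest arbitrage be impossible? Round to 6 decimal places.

0.015351

T = 1 year.
KRW accumulates by e^(0.0933×1) = 1.097791.
MXN growth factor: e^(0.0179×1) = 1.0180612.
CIP: F = S · (grow KRW)/(grow MXN) = 60.41 × 1.097791/1.0180612 = 65.14103 KRW per MXN.
Invert for MXN per KRW: 1 / 65.14103 = 0.015351.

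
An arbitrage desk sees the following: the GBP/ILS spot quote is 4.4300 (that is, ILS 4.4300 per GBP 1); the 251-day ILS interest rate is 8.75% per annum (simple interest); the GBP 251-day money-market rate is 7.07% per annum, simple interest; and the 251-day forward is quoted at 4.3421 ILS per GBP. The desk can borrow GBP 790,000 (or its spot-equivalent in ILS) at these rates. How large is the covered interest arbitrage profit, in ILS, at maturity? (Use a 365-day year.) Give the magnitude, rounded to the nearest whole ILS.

T = 251/365 years.
Route A — deposit GBP, sell forward: 790,000 × 1.048618356 × 4.3421 = ILS 3,597,032.55.
Route B — convert at spot, deposit ILS: 790,000 × 4.4300 × 1.060171233 = ILS 3,710,281.26.
The quoted forward undervalues GBP, so borrow GBP, convert to ILS at spot, deposit the ILS at 8.75%, and buy GBP forward at 4.3421 to cover the loan.
The gap between the two covered legs is ILS 113,249.

ILS 113,249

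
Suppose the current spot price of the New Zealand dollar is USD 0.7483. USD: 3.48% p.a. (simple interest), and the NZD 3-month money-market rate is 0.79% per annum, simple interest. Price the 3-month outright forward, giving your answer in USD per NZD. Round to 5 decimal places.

T = 3/12 years.
Growth of 1 USD over T: 1 + 0.0348×3/12 = 1.008700.
NZD accumulates by 1 + 0.0079×3/12 = 1.001975.
CIP: F = S · (grow USD)/(grow NZD) = 0.7483 × 1.008700/1.001975 = 0.7533224 USD per NZD.

0.75332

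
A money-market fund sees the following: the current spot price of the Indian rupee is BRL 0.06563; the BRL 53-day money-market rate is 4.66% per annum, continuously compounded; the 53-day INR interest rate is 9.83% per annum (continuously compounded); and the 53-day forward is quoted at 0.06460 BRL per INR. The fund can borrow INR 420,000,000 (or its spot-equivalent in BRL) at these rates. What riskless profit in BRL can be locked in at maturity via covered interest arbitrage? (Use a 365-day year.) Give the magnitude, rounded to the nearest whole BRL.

T = 53/365 years.
Invest the INR and cover forward: 420,000,000 × 1.0143760543 × 0.06460 = BRL 27,522,051.11.
Convert at spot and invest in BRL: 420,000,000 × 0.06563 × 1.0067895203 = BRL 27,751,750.41.
The quoted forward undervalues INR, so borrow INR, convert to BRL at spot, deposit the BRL at 4.66%, and buy INR forward at 0.06460 to cover the loan.
Profit = 27,751,750.41 − 27,522,051.11 = BRL 229,699.

BRL 229,699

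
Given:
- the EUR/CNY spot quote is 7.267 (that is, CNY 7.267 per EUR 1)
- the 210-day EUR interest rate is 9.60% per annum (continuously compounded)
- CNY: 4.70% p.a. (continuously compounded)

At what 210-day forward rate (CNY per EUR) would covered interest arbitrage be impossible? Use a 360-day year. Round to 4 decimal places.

T = 210/360 years.
Growth of 1 CNY over T: e^(0.0470×210/360) = 1.027796.
EUR accumulates by e^(0.0960×210/360) = 1.0575977.
Forward (CNY per EUR) = 7.267 × 1.027796 / 1.0575977 = 7.062226.

7.0622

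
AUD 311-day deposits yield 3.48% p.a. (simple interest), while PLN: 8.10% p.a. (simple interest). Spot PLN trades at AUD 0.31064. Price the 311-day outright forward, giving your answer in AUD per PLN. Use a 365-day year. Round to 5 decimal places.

T = 311/365 years.
AUD growth factor: 1 + 0.0348×311/365 = 1.0296515.
Growth of 1 PLN over T: 1 + 0.0810×311/365 = 1.0690164.
CIP: F = S · (grow AUD)/(grow PLN) = 0.31064 × 1.0296515/1.0690164 = 0.2992012 AUD per PLN.

0.29920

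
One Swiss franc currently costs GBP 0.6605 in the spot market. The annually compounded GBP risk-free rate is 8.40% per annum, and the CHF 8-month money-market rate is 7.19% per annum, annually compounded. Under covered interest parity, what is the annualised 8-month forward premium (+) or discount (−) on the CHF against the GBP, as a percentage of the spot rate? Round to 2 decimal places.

+1.13%

T = 8/12 years.
CIP forward (GBP per CHF) = 0.6605 × 1.0552439/1.0473766 = 0.6654613.
(F − S)/S ÷ T = (0.6654613 − 0.6605)/0.6605/(8/12) = 0.011267 → 1.13%.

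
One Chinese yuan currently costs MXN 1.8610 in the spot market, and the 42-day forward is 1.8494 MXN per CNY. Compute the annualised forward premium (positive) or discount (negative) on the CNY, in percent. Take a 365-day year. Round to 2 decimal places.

-5.42%

T = 42/365 years.
CNY trades forward at -0.62332% vs spot over the period.
×(1/T) gives -5.42% p.a.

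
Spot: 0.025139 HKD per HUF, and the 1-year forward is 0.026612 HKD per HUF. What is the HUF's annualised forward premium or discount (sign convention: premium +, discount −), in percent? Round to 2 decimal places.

T = 1 year.
HUF trades forward at +5.85942% vs spot over the period.
×(1/T) gives 5.86% p.a.

+5.86%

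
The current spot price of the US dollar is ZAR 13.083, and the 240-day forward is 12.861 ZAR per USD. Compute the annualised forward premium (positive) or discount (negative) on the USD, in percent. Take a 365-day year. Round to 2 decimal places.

T = 240/365 years.
(F − S)/S = (12.861 − 13.083)/13.083 = -0.0169686.
Per annum: -0.0169686 / (240/365) = -0.025806 = -2.58%.

-2.58%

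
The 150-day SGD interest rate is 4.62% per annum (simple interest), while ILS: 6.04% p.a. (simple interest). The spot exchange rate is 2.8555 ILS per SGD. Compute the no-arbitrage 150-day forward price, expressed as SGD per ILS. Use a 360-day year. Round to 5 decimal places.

0.34818

T = 150/360 years.
ILS accumulates by 1 + 0.0604×150/360 = 1.0251667.
SGD growth factor: 1 + 0.0462×150/360 = 1.019250.
So F = 2.8555 × 1.0251667 / 1.019250 = 2.872076 (ILS/SGD).
Quoted the other way: 1/2.872076 = 0.34818 SGD per ILS.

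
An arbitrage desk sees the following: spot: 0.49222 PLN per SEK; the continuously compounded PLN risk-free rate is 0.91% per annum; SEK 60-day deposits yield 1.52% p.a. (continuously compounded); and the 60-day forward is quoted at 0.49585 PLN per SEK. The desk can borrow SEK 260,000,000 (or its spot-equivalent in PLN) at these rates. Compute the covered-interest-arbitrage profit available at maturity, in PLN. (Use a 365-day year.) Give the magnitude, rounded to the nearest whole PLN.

PLN 1,074,746

T = 60/365 years.
Invest the SEK and cover forward: 260,000,000 × 1.00250175431 × 0.49585 = PLN 129,243,528.67.
Convert at spot and invest in PLN: 260,000,000 × 0.49222 × 1.00149700981 = PLN 128,168,783.12.
The quoted forward overvalues SEK, so borrow PLN, buy SEK at spot, deposit the SEK at 1.52%, and sell the proceeds forward at 0.49585.
The gap between the two covered legs is PLN 1,074,746.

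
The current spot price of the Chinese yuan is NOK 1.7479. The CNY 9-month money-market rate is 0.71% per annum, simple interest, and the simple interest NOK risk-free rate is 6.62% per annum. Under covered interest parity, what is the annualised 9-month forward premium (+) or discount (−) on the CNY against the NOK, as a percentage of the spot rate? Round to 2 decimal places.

T = 9/12 years.
CIP forward (NOK per CNY) = 1.7479 × 1.049650/1.005325 = 1.8249653.
Annualised premium = (F − S)/S × (1/T) = (1.8249653 − 1.7479)/1.7479 ÷ (9/12) = 5.88%.

+5.88%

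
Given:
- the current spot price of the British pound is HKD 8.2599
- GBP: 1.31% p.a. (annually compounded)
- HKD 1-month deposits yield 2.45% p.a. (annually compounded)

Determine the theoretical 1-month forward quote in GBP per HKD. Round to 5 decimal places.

0.12095

T = 1/12 years.
Growth of 1 HKD over T: (1 + 0.0245)^(1/12) = 1.0020191.
GBP accumulates by (1 + 0.0131)^(1/12) = 1.0010852.
So F = 8.2599 × 1.0020191 / 1.0010852 = 8.267606 (HKD/GBP).
Invert for GBP per HKD: 1 / 8.267606 = 0.12095.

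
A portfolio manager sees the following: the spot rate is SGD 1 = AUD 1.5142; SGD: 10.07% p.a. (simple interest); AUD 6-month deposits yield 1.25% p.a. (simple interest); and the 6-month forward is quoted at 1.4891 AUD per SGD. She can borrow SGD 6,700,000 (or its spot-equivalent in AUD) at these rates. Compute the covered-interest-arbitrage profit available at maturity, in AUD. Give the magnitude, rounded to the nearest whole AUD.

AUD 270,763

T = 6/12 years.
Route A — deposit SGD, sell forward: 6,700,000 × 1.050350 × 1.4891 = AUD 10,479,310.44.
Route B — convert at spot, deposit AUD: 6,700,000 × 1.5142 × 1.006250 = AUD 10,208,547.13.
The quoted forward overvalues SGD, so borrow AUD, buy SGD at spot, deposit the SGD at 10.07%, and sell the proceeds forward at 1.4891.
Profit = 10,479,310.44 − 10,208,547.13 = AUD 270,763.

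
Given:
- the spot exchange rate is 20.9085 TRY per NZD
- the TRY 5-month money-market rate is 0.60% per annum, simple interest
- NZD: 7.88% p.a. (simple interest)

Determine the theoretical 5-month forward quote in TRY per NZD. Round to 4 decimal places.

T = 5/12 years.
TRY growth factor: 1 + 0.0060×5/12 = 1.002500.
NZD growth factor: 1 + 0.0788×5/12 = 1.03283333.
So F = 20.9085 × 1.002500 / 1.03283333 = 20.294437 (TRY/NZD).

20.2944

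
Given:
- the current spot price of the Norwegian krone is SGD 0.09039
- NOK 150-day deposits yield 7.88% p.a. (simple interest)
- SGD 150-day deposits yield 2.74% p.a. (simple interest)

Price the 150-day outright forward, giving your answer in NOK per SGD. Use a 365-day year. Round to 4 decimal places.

11.2943

T = 150/365 years.
SGD growth factor: 1 + 0.0274×150/365 = 1.01126027.
NOK accumulates by 1 + 0.0788×150/365 = 1.03238356.
CIP: F = S · (grow SGD)/(grow NOK) = 0.09039 × 1.01126027/1.03238356 = 0.088540557 SGD per NOK.
Invert for NOK per SGD: 1 / 0.088540557 = 11.2943.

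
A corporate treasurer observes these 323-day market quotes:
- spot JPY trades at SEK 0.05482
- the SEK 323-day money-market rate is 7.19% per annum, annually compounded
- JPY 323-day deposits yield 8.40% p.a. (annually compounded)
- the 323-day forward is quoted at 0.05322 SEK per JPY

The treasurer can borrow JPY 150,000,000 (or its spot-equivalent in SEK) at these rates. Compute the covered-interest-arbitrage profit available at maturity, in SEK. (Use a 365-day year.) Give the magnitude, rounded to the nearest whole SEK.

SEK 170,465

T = 323/365 years.
Invest the JPY and cover forward: 150,000,000 × 1.073985741 × 0.05322 = SEK 8,573,628.17.
Convert at spot and invest in SEK: 150,000,000 × 0.05482 × 1.063370149 = SEK 8,744,092.74.
The quoted forward undervalues JPY, so borrow JPY, convert to SEK at spot, deposit the SEK at 7.19%, and buy JPY forward at 0.05322 to cover the loan.
The gap between the two covered legs is SEK 170,465.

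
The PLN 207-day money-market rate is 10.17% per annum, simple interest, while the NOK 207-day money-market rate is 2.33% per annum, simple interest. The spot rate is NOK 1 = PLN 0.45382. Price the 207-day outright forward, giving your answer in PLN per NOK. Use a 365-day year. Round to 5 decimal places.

0.47373

T = 207/365 years.
PLN growth factor: 1 + 0.1017×207/365 = 1.0576764.
Growth of 1 NOK over T: 1 + 0.0233×207/365 = 1.013214.
So F = 0.45382 × 1.0576764 / 1.013214 = 0.4737348 (PLN/NOK).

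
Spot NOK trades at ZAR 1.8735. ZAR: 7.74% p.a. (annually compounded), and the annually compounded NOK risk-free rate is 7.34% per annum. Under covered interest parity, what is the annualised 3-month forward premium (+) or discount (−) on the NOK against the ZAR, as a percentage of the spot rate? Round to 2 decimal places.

+0.37%

T = 3/12 years.
CIP forward (ZAR per NOK) = 1.8735 × 1.0188124/1.0178655 = 1.8752429.
Annualised premium = (F − S)/S × (1/T) = (1.8752429 − 1.8735)/1.8735 ÷ (3/12) = 0.37%.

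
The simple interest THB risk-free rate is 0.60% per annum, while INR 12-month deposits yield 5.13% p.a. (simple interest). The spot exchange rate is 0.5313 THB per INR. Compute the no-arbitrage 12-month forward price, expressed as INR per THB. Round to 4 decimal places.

T = 1 year.
THB growth factor: 1 + 0.0060×1 = 1.006000.
INR growth factor: 1 + 0.0513×1 = 1.051300.
So F = 0.5313 × 1.006000 / 1.051300 = 0.5084065 (THB/INR).
Quoted the other way: 1/0.5084065 = 1.9669 INR per THB.

1.9669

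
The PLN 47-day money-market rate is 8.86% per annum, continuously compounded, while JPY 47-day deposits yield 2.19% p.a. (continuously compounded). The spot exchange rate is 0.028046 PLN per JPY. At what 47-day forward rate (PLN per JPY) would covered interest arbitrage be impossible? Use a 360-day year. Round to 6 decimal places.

T = 47/360 years.
PLN growth factor: e^(0.0886×47/360) = 1.0116344.
JPY growth factor: e^(0.0219×47/360) = 1.0028633.
Forward (PLN per JPY) = 0.028046 × 1.0116344 / 1.0028633 = 0.02829129.

0.028291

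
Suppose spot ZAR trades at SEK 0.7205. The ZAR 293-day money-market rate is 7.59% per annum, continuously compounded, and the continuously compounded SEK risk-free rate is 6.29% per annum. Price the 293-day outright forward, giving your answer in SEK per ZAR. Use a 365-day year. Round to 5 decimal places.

T = 293/365 years.
SEK accumulates by e^(0.0629×293/365) = 1.0517888.
ZAR growth factor: e^(0.0759×293/365) = 1.0628223.
So F = 0.7205 × 1.0517888 / 1.0628223 = 0.7130203 (SEK/ZAR).

0.71302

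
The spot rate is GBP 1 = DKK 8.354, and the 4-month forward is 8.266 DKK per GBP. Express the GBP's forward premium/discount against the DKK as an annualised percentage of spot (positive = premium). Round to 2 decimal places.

-3.16%

T = 4/12 years.
(F − S)/S = (8.266 − 8.354)/8.354 = -0.0105339.
Per annum: -0.0105339 / (4/12) = -0.031602 = -3.16%.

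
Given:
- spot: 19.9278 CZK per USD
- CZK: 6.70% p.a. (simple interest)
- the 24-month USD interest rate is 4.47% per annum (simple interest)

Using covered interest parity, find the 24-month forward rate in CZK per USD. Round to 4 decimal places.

20.7436

T = 2 years.
CZK growth factor: 1 + 0.0670×2 = 1.134000.
USD accumulates by 1 + 0.0447×2 = 1.089400.
Forward (CZK per USD) = 19.9278 × 1.134000 / 1.089400 = 20.743643.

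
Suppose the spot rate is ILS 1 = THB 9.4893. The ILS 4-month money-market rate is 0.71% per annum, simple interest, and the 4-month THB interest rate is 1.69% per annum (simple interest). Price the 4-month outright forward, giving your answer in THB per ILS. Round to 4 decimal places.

T = 4/12 years.
THB growth factor: 1 + 0.0169×4/12 = 1.0056333.
ILS accumulates by 1 + 0.0071×4/12 = 1.0023667.
Forward (THB per ILS) = 9.4893 × 1.0056333 / 1.0023667 = 9.520225.

9.5202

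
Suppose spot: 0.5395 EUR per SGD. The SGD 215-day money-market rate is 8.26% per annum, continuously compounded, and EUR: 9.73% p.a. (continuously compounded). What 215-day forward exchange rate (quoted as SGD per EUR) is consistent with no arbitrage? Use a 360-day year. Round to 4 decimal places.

T = 215/360 years.
Growth of 1 EUR over T: e^(0.0973×215/360) = 1.0598313.
Growth of 1 SGD over T: e^(0.0826×215/360) = 1.0505676.
CIP: F = S · (grow EUR)/(grow SGD) = 0.5395 × 1.0598313/1.0505676 = 0.5442572 EUR per SGD.
Quoted the other way: 1/0.5442572 = 1.8374 SGD per EUR.

1.8374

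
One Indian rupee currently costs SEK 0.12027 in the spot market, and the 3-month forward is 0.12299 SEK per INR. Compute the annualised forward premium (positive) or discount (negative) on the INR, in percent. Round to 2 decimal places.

T = 3/12 years.
INR trades forward at +2.26158% vs spot over the period.
×(1/T) gives 9.05% p.a.

+9.05%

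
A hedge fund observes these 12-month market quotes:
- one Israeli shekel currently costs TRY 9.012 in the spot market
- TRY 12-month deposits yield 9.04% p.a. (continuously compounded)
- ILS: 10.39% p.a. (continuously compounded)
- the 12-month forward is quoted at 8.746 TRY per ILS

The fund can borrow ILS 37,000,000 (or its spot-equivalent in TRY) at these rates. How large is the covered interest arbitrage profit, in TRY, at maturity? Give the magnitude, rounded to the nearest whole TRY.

T = 1 year.
Keep in ILS, deliver into the forward: 37,000,000·1.10948950042·8.746 = TRY 359,033,021.31.
Swap to TRY now, deposit: 37,000,000·9.012·1.09461204096 = TRY 364,991,817.39.
The quoted forward undervalues ILS, so borrow ILS, convert to TRY at spot, deposit the TRY at 9.04%, and buy ILS forward at 8.746 to cover the loan.
Profit = 364,991,817.39 − 359,033,021.31 = TRY 5,958,796.

TRY 5,958,796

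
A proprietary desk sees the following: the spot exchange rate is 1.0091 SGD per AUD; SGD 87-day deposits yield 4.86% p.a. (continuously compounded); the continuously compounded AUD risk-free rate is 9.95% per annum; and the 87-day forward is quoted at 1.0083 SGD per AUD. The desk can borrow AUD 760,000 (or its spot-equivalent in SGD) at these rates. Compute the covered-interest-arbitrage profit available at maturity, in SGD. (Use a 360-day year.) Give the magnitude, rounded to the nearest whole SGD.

T = 87/360 years.
Invest the AUD and cover forward: 760,000 × 1.02433727 × 1.0083 = SGD 784,957.84.
Convert at spot and invest in SGD: 760,000 × 1.0091 × 1.01181424 = SGD 775,976.53.
The quoted forward overvalues AUD, so borrow SGD, buy AUD at spot, deposit the AUD at 9.95%, and sell the proceeds forward at 1.0083.
The gap between the two covered legs is SGD 8,981.

SGD 8,981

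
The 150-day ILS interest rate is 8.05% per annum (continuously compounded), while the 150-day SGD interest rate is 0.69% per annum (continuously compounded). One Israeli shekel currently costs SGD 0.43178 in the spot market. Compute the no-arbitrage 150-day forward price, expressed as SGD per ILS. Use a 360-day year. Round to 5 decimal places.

0.41874

T = 150/360 years.
SGD growth factor: e^(0.0069×150/360) = 1.0028791.
ILS growth factor: e^(0.0805×150/360) = 1.0341105.
So F = 0.43178 × 1.0028791 / 1.0341105 = 0.4187397 (SGD/ILS).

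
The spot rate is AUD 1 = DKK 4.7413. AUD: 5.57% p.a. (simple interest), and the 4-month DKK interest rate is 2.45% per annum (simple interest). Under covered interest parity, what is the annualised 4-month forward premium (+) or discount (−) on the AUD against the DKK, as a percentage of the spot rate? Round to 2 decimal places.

T = 4/12 years.
No-arbitrage forward: 4.7413 × 1.0081667 / 1.0185667 = 4.6928893 DKK/AUD.
Annualised premium = (F − S)/S × (1/T) = (4.6928893 − 4.7413)/4.7413 ÷ (4/12) = -3.06%.

-3.06%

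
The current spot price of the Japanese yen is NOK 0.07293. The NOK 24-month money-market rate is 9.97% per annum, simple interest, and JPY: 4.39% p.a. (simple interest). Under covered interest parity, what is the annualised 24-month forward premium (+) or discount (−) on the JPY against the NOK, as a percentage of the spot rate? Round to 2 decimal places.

+5.13%

T = 2 years.
CIP forward (NOK per JPY) = 0.07293 × 1.199400/1.087800 = 0.08041206.
(F − S)/S ÷ T = (0.08041206 − 0.07293)/0.07293/2 = 0.051296 → 5.13%.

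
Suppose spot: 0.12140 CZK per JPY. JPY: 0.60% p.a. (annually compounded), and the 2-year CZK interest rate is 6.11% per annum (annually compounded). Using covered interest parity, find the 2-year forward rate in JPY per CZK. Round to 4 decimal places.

T = 2 years.
CZK accumulates by (1 + 0.0611)^2 = 1.1259332.
JPY accumulates by (1 + 0.0060)^2 = 1.012036.
So F = 0.1214 × 1.1259332 / 1.012036 = 0.1350627 (CZK/JPY).
Invert for JPY per CZK: 1 / 0.1350627 = 7.4040.

7.4040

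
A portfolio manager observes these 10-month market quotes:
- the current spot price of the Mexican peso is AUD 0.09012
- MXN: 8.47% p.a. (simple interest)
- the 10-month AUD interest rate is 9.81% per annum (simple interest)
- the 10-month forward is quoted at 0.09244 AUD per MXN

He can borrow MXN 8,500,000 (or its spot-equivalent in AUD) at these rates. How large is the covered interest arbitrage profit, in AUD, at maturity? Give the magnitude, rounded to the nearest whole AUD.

AUD 12,558

T = 10/12 years.
Route A — deposit MXN, sell forward: 8,500,000 × 1.07058333 × 0.09244 = AUD 841,200.15.
Route B — convert at spot, deposit AUD: 8,500,000 × 0.09012 × 1.081750 = AUD 828,642.14.
The quoted forward overvalues MXN, so borrow AUD, buy MXN at spot, deposit the MXN at 8.47%, and sell the proceeds forward at 0.09244.
The gap between the two covered legs is AUD 12,558.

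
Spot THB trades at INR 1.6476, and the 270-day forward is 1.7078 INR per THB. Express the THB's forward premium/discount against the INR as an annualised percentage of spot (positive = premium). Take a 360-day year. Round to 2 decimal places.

+4.87%

T = 270/360 years.
Period premium: (1.7078 − 1.6476)/1.6476 = 0.0365380.
Per annum: 0.0365380 / (270/360) = 0.048717 = 4.87%.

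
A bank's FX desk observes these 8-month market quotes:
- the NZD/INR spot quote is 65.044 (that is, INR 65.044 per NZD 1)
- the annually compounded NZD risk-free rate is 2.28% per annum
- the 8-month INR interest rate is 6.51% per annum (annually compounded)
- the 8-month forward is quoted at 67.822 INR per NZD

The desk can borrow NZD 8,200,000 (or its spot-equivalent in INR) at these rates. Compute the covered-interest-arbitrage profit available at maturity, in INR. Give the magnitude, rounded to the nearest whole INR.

INR 8,297,426

T = 8/12 years.
Keep in NZD, deliver into the forward: 8,200,000·1.01514281763·67.822 = INR 564,561,932.65.
Swap to INR now, deposit: 8,200,000·65.044·1.04294223848 = INR 556,264,506.67.
The quoted forward overvalues NZD, so borrow INR, buy NZD at spot, deposit the NZD at 2.28%, and sell the proceeds forward at 67.822.
Profit = 564,561,932.65 − 556,264,506.67 = INR 8,297,426.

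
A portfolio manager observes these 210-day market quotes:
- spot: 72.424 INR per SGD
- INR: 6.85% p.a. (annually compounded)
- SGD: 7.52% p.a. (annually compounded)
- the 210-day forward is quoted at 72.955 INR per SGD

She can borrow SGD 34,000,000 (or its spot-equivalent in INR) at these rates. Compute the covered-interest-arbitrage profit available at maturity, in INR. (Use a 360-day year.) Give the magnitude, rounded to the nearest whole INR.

T = 210/360 years.
Keep in SGD, deliver into the forward: 34,000,000·1.04320277224·72.955 = INR 2,587,633,180.46.
Swap to INR now, deposit: 34,000,000·72.424·1.039405810897 = INR 2,559,449,499.25.
The quoted forward overvalues SGD, so borrow INR, buy SGD at spot, deposit the SGD at 7.52%, and sell the proceeds forward at 72.955.
The gap between the two covered legs is INR 28,183,681.

INR 28,183,681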